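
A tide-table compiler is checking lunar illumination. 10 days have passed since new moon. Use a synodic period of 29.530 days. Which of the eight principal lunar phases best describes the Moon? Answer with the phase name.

waxing gibbous

At 10/29.530 of the cycle, θ ≈ 122° — the waxing gibbous range.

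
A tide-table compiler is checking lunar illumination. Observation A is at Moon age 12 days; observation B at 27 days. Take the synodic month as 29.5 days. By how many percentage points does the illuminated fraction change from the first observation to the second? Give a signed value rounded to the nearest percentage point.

-85 pp

θ₁ = 360° × 12/29.5 = 146.4°, f₁ = (1 − cos θ₁)/2 = 0.917.
θ₂ = 360° × 27/29.5 = 329.5°, f₂ = (1 − cos θ₂)/2 = 0.069.
Change = f₂ − f₁ = -0.847 → -85 percentage points.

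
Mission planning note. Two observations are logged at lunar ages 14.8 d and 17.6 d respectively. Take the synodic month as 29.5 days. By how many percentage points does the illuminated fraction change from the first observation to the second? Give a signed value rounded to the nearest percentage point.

θ₁ = 360° × 14.8/29.5 = 180.6°, f₁ = (1 − cos θ₁)/2 = 1.000.
θ₂ = 360° × 17.6/29.5 = 214.8°, f₂ = (1 − cos θ₂)/2 = 0.911.
Change = f₂ − f₁ = -0.089 → -9 percentage points.

-9 pp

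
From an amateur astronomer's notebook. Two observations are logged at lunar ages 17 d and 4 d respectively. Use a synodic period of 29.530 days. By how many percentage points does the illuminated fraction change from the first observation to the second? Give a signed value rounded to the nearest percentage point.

-77 pp

First observation: θ = 360°·17/29.530 = 207.2°, so f = 0.945.
Second observation: θ = 48.8°, f = 0.170.
Δf = 0.170 − 0.945 = -0.774, i.e. -77 pp.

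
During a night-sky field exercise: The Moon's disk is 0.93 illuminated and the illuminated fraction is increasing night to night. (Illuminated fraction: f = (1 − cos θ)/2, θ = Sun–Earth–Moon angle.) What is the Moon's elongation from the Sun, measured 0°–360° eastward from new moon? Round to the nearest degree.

149°

cos θ = 1 − 2f = -0.860, giving a principal value of 149.3°.
The Moon is waxing (0°–180°), so θ = 149.3° directly.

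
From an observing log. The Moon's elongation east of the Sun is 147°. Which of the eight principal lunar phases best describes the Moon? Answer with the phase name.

147° lies in the waxing gibbous sector of the 8-phase cycle.

waxing gibbous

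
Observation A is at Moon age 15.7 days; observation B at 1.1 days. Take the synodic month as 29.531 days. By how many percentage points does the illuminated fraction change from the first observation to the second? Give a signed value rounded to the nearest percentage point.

-98 pp

First observation: θ = 360°·15.7/29.531 = 191.4°, so f = 0.990.
Second observation: θ = 13.4°, f = 0.014.
Δf = 0.014 − 0.990 = -0.977, i.e. -98 pp.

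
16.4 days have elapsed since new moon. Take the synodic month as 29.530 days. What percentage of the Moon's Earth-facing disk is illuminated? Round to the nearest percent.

97%

Phase angle: θ = 360°·(16.4 d)/(29.530 d) = 199.9°.
cos 199.9° = (-0.940), so f = (1 − (-0.940))/2 = 0.970, so 97%.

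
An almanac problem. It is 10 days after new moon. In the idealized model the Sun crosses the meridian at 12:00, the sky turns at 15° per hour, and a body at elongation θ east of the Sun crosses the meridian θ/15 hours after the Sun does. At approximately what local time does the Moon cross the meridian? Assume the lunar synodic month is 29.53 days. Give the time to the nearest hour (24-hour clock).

20:00

The Moon has covered 10/29.53 of its cycle, so θ ≈ 360° × 10/29.53 = 121.9°.
At 15° of sky rotation per hour, 121.9° corresponds to a 8.13 h lag.
12:00 + 8.13 h ≈ 20:08 → 20:00 to the nearest hour.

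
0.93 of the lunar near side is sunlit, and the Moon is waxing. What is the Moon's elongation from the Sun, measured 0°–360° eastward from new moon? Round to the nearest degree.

From f = (1 − cos θ)/2: cos θ = 1 − 2×0.93 = -0.860; arccos → 149.3°.
Waxing ⇒ before full, so θ = 149.3°.

149°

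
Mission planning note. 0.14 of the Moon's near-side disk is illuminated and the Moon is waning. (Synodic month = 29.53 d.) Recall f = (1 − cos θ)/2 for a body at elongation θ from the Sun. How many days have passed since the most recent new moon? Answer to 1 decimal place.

From f = (1 − cos θ)/2: cos θ = 1 − 2×0.14 = 0.720; arccos → 43.9°.
A waning Moon lies in 180°–360°, so θ = 360° − 43.9° = 316.1°.
That fraction of the synodic month is 316.1/360 × 29.53 d ≈ 25.93 d.

25.9 days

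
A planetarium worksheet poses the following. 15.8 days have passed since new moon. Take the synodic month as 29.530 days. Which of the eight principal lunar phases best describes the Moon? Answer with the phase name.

full moon

At 15.8/29.530 of the cycle, θ ≈ 193° — the full moon range.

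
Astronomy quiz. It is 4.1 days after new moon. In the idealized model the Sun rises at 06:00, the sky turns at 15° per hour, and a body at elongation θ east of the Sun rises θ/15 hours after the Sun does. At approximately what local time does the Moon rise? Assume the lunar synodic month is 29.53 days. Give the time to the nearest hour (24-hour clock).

The Moon has covered 4.1/29.53 of its cycle, so θ ≈ 360° × 4.1/29.53 = 50.0°.
At 15° of sky rotation per hour, 50.0° corresponds to a 3.33 h lag.
06:00 + 3.33 h ≈ 09:20 → 09:00 to the nearest hour.

09:00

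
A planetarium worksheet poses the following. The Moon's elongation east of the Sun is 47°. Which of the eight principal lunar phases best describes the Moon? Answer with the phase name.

47° lies in the waxing crescent sector of the 8-phase cycle.

waxing crescent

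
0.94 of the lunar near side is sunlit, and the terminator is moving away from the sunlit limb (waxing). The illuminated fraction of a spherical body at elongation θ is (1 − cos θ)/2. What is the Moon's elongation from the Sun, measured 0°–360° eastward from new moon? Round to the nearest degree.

Invert f = (1 − cos θ)/2 to get cos θ = 1 − 2(0.94) = -0.880, hence θ₀ = arccos -0.880 = 151.6°.
The Moon is waxing (0°–180°), so θ = 151.6° directly.

152°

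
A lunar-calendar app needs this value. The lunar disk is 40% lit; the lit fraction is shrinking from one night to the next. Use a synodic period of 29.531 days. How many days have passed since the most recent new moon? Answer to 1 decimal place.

23.1 days

cos θ = 1 − 2f = 0.200, giving a principal value of 78.5°.
Since the Moon is past full (waning), take the reflex angle: θ = 360° − 78.5° = 281.5°.
Age = 29.531 × 281.5°/360° ≈ 23.09 days.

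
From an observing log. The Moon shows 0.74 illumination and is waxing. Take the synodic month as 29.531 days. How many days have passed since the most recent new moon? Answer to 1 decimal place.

cos θ = 1 − 2f = -0.480, giving a principal value of 118.7°.
The Moon is waxing (0°–180°), so θ = 118.7° directly.
That fraction of the synodic month is 118.7/360 × 29.531 d ≈ 9.74 d.

9.7 days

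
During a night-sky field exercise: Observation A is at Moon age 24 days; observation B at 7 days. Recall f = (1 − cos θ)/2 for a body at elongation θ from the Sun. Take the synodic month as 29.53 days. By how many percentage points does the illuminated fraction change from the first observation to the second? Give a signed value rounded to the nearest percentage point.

+15 percentage points

First observation: θ = 360°·24/29.53 = 292.6°, so f = 0.308.
Second observation: θ = 85.3°, f = 0.459.
Δf = 0.459 − 0.308 = +0.151, i.e. +15 pp.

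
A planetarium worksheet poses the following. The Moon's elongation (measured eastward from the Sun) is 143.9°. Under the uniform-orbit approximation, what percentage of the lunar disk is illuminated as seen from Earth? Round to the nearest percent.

Half-versine of 143.9°: (1 − (-0.808))/2 = 0.904, i.e. 90%.

90%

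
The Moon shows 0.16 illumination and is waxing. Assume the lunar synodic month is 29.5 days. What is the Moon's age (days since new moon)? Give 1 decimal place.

3.9 days

cos θ = 1 − 2f = 0.680, giving a principal value of 47.2°.
Waxing ⇒ before full, so θ = 47.2°.
At 360°/29.5 d per day, 47.2° corresponds to 3.86 days.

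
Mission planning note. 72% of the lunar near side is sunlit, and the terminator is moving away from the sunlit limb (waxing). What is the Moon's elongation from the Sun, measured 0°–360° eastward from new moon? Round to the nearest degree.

116°

Invert f = (1 − cos θ)/2 to get cos θ = 1 − 2(0.72) = -0.440, hence θ₀ = arccos -0.440 = 116.1°.
Before full moon the principal value applies: θ = 116.1°.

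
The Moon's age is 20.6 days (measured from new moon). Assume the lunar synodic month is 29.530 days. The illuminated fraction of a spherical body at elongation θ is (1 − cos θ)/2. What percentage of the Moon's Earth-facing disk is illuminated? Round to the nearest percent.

Elongation θ = 360° × 20.6/29.530 ≈ 251.1°.
cos 251.1° = (-0.323), so f = (1 − (-0.323))/2 = 0.662, so 66%.

66%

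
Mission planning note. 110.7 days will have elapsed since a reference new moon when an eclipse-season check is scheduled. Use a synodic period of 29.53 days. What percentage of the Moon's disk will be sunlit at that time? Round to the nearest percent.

Reduce mod P: 110.7 − 3×29.53 = 22.11 d into the current lunation.
Phase angle: θ = 360°·(22.11 d)/(29.53 d) = 269.5°.
With cos θ = (-0.008), the lit fraction is (1 − (-0.008))/2 ≈ 0.504, so 50%.

50%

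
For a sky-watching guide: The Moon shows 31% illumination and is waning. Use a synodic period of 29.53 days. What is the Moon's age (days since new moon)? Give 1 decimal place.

24.0 days

cos θ = 1 − 2f = 0.380, giving a principal value of 67.7°.
Since the Moon is past full (waning), take the reflex angle: θ = 360° − 67.7° = 292.3°.
At 360°/29.53 d per day, 292.3° corresponds to 23.98 days.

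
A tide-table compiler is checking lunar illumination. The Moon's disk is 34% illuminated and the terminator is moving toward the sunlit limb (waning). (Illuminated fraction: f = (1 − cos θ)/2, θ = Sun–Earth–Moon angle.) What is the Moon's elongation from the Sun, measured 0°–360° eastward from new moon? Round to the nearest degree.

289°

cos θ = 1 − 2f = 0.320, giving a principal value of 71.3°.
A waning Moon lies in 180°–360°, so θ = 360° − 71.3° = 288.7°.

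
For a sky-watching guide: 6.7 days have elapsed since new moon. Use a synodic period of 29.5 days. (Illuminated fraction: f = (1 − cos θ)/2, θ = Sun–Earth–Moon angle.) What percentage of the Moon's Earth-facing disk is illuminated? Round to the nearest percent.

Elongation θ = 360° × 6.7/29.5 ≈ 81.8°.
With cos θ = 0.143, the lit fraction is (1 − 0.143)/2 ≈ 0.428, so 43%.

43%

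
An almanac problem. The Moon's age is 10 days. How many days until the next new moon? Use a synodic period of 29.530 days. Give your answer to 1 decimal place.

The next new moon completes the synodic month: 29.530 − 10 = 19.530 days.

19.5 days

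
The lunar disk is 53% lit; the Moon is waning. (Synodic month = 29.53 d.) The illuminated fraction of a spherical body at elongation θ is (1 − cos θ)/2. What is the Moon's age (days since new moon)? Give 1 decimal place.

21.9 days

cos θ = 1 − 2f = -0.060, giving a principal value of 93.4°.
A waning Moon lies in 180°–360°, so θ = 360° − 93.4° = 266.6°.
That fraction of the synodic month is 266.6/360 × 29.53 d ≈ 21.87 d.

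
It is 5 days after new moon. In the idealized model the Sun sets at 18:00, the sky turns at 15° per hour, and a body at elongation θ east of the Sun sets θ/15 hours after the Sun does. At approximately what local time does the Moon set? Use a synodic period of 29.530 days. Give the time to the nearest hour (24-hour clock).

22:00

Phase angle: θ = 360°·(5 d)/(29.530 d) = 61.0°.
At 15° of sky rotation per hour, 61.0° corresponds to a 4.06 h lag.
18:00 + 4.06 h ≈ 22:04 → 22:00 to the nearest hour.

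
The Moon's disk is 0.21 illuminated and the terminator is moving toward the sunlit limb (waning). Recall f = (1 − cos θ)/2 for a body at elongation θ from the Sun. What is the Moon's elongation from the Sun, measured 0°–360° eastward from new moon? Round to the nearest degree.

cos θ = 1 − 2f = 0.580, giving a principal value of 54.5°.
Since the Moon is past full (waning), take the reflex angle: θ = 360° − 54.5° = 305.5°.

305°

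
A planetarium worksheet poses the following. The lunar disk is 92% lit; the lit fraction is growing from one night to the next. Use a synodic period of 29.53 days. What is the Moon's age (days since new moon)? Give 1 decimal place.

cos θ = 1 − 2f = -0.840, giving a principal value of 147.1°.
The Moon is waxing (0°–180°), so θ = 147.1° directly.
That fraction of the synodic month is 147.1/360 × 29.53 d ≈ 12.07 d.

12.1 days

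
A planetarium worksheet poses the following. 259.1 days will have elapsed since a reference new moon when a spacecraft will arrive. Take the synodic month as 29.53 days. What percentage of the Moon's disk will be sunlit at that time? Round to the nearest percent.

259.1/29.53 = 8.774 lunations, so 8 complete cycles and 22.86 d into the next.
Phase angle: θ = 360°·(22.86 d)/(29.53 d) = 278.7°.
Illuminated fraction = (1 − cos 278.7°)/2 = (1 − 0.151)/2 ≈ 0.424, so 42%.

42%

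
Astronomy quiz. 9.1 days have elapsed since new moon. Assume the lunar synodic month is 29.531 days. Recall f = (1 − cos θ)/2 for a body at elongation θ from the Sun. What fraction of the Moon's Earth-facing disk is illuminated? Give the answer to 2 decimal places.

0.68

The Moon has covered 9.1/29.531 of its cycle, so θ ≈ 360° × 9.1/29.531 = 110.9°.
cos 110.9° = (-0.357), so f = (1 − (-0.357))/2 = 0.679.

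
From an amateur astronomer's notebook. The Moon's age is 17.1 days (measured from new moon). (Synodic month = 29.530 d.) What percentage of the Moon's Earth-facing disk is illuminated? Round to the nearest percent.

94%

Elongation θ = 360° × 17.1/29.530 ≈ 208.5°.
cos 208.5° = (-0.879), so f = (1 − (-0.879))/2 = 0.940, so 94%.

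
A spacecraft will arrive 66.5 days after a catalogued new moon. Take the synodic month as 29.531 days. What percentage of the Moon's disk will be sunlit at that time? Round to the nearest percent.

66.5 d spans 2 complete synodic months (2 × 29.531 = 59.06 d) plus 7.44 d.
Elongation θ = 360° × 7.44/29.531 ≈ 90.7°.
With cos θ = (-0.012), the lit fraction is (1 − (-0.012))/2 ≈ 0.506, so 51%.

51%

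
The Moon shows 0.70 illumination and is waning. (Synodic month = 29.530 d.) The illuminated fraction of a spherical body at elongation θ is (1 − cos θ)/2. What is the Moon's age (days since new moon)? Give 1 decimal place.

20.2 days

cos θ = 1 − 2f = -0.400, giving a principal value of 113.6°.
A waning Moon lies in 180°–360°, so θ = 360° − 113.6° = 246.4°.
At 360°/29.530 d per day, 246.4° corresponds to 20.21 days.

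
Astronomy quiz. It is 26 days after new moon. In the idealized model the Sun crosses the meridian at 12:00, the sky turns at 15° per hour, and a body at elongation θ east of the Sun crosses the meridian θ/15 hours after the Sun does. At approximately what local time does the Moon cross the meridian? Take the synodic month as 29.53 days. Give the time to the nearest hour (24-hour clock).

The Moon has covered 26/29.53 of its cycle, so θ ≈ 360° × 26/29.53 = 317.0°.
The Moon trails the Sun by θ/15 = 317.0/15 ≈ 21.13 hours.
12:00 + 21.13 h ≈ 09:08 → 09:00 to the nearest hour.

09:00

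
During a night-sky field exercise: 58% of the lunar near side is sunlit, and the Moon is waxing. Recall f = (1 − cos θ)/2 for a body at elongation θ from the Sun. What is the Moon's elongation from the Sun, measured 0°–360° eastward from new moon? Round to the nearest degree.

Invert f = (1 − cos θ)/2 to get cos θ = 1 − 2(0.58) = -0.160, hence θ₀ = arccos -0.160 = 99.2°.
Before full moon the principal value applies: θ = 99.2°.

99°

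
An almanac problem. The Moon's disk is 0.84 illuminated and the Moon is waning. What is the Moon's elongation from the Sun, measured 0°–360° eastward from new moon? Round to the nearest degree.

From f = (1 − cos θ)/2: cos θ = 1 − 2×0.84 = -0.680; arccos → 132.8°.
Since the Moon is past full (waning), take the reflex angle: θ = 360° − 132.8° = 227.2°.

227°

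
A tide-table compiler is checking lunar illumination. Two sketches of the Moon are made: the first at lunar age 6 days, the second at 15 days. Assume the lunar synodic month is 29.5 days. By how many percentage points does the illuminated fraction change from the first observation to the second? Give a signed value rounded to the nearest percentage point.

First observation: θ = 360°·6/29.5 = 73.2°, so f = 0.356.
Second observation: θ = 183.1°, f = 0.999.
Δf = 0.999 − 0.356 = +0.644, i.e. +64 pp.

+64 percentage points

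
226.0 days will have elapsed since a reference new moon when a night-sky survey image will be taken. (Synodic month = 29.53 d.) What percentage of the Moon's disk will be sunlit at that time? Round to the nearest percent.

226.0 d spans 7 complete synodic months (7 × 29.53 = 206.71 d) plus 19.29 d.
Elongation θ = 360° × 19.29/29.53 ≈ 235.2°.
Illuminated fraction = (1 − cos 235.2°)/2 = (1 − (-0.571))/2 ≈ 0.786, so 79%.

79%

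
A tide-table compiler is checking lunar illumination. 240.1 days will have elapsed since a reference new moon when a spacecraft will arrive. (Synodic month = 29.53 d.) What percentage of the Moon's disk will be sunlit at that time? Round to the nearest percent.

16%

240.1 d spans 8 complete synodic months (8 × 29.53 = 236.24 d) plus 3.86 d.
Elongation θ = 360° × 3.86/29.53 ≈ 47.1°.
With cos θ = 0.681, the lit fraction is (1 − 0.681)/2 ≈ 0.159, so 16%.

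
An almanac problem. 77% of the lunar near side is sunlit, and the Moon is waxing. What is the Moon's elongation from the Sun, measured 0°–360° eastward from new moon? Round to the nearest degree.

123°

Invert f = (1 − cos θ)/2 to get cos θ = 1 − 2(0.77) = -0.540, hence θ₀ = arccos -0.540 = 122.7°.
Before full moon the principal value applies: θ = 122.7°.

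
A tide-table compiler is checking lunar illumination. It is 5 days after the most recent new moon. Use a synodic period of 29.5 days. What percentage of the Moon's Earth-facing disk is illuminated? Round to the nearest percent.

Elongation θ = 360° × 5/29.5 ≈ 61.0°.
With cos θ = 0.485, the lit fraction is (1 − 0.485)/2 ≈ 0.258, so 26%.

26%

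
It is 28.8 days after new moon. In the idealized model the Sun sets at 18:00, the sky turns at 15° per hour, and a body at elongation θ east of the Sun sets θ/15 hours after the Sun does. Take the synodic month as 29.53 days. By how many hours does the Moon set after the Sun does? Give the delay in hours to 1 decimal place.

Elongation θ = 360° × 28.8/29.53 ≈ 351.1°.
At 15° of sky rotation per hour, 351.1° corresponds to a 23.41 h lag.
So the Moon sets 23.41 h after the Sun.

23.4 h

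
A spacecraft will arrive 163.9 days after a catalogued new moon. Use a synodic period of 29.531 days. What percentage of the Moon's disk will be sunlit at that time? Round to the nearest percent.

Reduce mod P: 163.9 − 5×29.531 = 16.25 d into the current lunation.
Elongation θ = 360° × 16.25/29.531 ≈ 198.0°.
cos 198.0° = (-0.951), so f = (1 − (-0.951))/2 = 0.975, so 98%.

98%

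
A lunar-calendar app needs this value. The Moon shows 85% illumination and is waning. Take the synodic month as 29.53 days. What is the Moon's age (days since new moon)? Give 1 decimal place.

18.5 days

From f = (1 − cos θ)/2: cos θ = 1 − 2×0.85 = -0.700; arccos → 134.4°.
Waning ⇒ past full, so θ = 360° − 134.4° = 225.6°.
Age = 29.53 × 225.6°/360° ≈ 18.50 days.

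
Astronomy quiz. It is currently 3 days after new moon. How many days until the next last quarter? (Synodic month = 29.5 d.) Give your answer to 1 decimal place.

19.1 days

Last quarter occurs at elongation 270°, i.e. at age 29.5 × 270/360 = 22.125 d.
That is 22.125 − 3 = 19.125 days ahead.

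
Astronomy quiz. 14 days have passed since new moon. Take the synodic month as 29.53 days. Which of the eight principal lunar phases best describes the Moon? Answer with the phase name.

full moon

θ ≈ 360° × 14/29.53 = 171°, which falls in the full moon sector.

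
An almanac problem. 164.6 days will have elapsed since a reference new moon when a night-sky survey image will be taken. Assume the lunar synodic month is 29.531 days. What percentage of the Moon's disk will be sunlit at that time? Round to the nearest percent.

95%

164.6 d spans 5 complete synodic months (5 × 29.531 = 147.66 d) plus 16.94 d.
Phase angle: θ = 360°·(16.94 d)/(29.531 d) = 206.6°.
Illuminated fraction = (1 − cos 206.6°)/2 = (1 − (-0.894))/2 ≈ 0.947, so 95%.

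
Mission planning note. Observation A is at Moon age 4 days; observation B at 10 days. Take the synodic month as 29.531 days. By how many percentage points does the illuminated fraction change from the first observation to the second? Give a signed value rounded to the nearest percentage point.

θ₁ = 360° × 4/29.531 = 48.8°, f₁ = (1 − cos θ₁)/2 = 0.170.
θ₂ = 360° × 10/29.531 = 121.9°, f₂ = (1 − cos θ₂)/2 = 0.764.
Change = f₂ − f₁ = +0.594 → +59 percentage points.

+59 pp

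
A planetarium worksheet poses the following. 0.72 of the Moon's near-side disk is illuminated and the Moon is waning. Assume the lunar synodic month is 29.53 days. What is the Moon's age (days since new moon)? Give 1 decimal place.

20.0 days

Invert f = (1 − cos θ)/2 to get cos θ = 1 − 2(0.72) = -0.440, hence θ₀ = arccos -0.440 = 116.1°.
Waning ⇒ past full, so θ = 360° − 116.1° = 243.9°.
That fraction of the synodic month is 243.9/360 × 29.53 d ≈ 20.01 d.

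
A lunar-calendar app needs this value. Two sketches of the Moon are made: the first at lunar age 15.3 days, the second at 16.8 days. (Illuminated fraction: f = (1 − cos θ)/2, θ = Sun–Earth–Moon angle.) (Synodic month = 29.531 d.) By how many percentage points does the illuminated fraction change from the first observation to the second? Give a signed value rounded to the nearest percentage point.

First observation: θ = 360°·15.3/29.531 = 186.5°, so f = 0.997.
Second observation: θ = 204.8°, f = 0.954.
Δf = 0.954 − 0.997 = -0.043, i.e. -4 pp.

-4 pp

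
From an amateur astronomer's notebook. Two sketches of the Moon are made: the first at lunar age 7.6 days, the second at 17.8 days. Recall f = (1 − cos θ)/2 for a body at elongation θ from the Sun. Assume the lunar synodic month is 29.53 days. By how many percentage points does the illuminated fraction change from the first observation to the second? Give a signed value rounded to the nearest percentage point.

First observation: θ = 360°·7.6/29.53 = 92.7°, so f = 0.523.
Second observation: θ = 217.0°, f = 0.899.
Δf = 0.899 − 0.523 = +0.376, i.e. +38 pp.

+38 percentage points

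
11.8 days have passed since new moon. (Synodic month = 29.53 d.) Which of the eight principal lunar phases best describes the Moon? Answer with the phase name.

waxing gibbous

At 11.8/29.53 of the cycle, θ ≈ 144° — the waxing gibbous range.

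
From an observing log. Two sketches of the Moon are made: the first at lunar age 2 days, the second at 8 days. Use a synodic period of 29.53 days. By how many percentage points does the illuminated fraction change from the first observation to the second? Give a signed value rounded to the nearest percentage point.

θ₁ = 360° × 2/29.53 = 24.4°, f₁ = (1 − cos θ₁)/2 = 0.045.
θ₂ = 360° × 8/29.53 = 97.5°, f₂ = (1 − cos θ₂)/2 = 0.566.
Change = f₂ − f₁ = +0.521 → +52 percentage points.

+52 pp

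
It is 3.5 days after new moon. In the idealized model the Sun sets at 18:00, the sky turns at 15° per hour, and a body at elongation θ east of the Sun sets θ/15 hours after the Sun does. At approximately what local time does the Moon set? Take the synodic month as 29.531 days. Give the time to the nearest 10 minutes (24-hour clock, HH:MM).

Elongation θ = 360° × 3.5/29.531 ≈ 42.7°.
The Moon trails the Sun by θ/15 = 42.7/15 ≈ 2.84 hours.
18:00 + 2.844 h ≈ 20:51 → 20:50 to the nearest ten minutes.

20:50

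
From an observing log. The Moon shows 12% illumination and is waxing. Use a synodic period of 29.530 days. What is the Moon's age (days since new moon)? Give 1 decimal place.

From f = (1 − cos θ)/2: cos θ = 1 − 2×0.12 = 0.760; arccos → 40.5°.
Waxing ⇒ before full, so θ = 40.5°.
Age = 29.530 × 40.5°/360° ≈ 3.33 days.

3.3 days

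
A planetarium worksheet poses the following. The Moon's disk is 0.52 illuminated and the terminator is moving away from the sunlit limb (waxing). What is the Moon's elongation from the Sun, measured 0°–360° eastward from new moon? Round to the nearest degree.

92°

Invert f = (1 − cos θ)/2 to get cos θ = 1 − 2(0.52) = -0.040, hence θ₀ = arccos -0.040 = 92.3°.
Waxing ⇒ before full, so θ = 92.3°.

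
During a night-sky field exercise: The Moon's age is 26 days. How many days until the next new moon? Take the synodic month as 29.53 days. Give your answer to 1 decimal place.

3.5 days

The next new moon completes the synodic month: 29.53 − 26 = 3.530 days.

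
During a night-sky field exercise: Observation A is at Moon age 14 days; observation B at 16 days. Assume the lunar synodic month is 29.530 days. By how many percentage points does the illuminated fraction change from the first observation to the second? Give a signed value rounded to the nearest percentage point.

First observation: θ = 360°·14/29.530 = 170.7°, so f = 0.993.
Second observation: θ = 195.1°, f = 0.983.
Δf = 0.983 − 0.993 = -0.011, i.e. -1 pp.

-1 percentage points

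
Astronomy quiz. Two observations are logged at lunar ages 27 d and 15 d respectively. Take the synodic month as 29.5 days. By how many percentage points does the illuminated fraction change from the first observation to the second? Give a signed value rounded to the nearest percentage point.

First observation: θ = 360°·27/29.5 = 329.5°, so f = 0.069.
Second observation: θ = 183.1°, f = 0.999.
Δf = 0.999 − 0.069 = +0.930, i.e. +93 pp.

+93 percentage points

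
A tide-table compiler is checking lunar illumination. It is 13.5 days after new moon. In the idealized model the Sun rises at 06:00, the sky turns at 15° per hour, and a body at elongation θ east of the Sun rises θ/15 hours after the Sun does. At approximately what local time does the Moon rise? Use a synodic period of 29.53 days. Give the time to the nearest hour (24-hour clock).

Elongation θ = 360° × 13.5/29.53 ≈ 164.6°.
The Moon trails the Sun by θ/15 = 164.6/15 ≈ 10.97 hours.
06:00 + 10.97 h ≈ 16:58 → 17:00 to the nearest hour.

17:00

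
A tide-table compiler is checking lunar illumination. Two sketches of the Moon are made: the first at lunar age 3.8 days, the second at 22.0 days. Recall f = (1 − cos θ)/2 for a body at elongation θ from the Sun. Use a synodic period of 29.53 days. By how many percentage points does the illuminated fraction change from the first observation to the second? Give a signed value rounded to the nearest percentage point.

θ₁ = 360° × 3.8/29.53 = 46.3°, f₁ = (1 − cos θ₁)/2 = 0.155.
θ₂ = 360° × 22.0/29.53 = 268.2°, f₂ = (1 − cos θ₂)/2 = 0.516.
Change = f₂ − f₁ = +0.361 → +36 percentage points.

+36 pp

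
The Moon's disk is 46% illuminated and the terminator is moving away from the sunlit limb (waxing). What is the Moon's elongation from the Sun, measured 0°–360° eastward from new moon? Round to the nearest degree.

Invert f = (1 − cos θ)/2 to get cos θ = 1 − 2(0.46) = 0.080, hence θ₀ = arccos 0.080 = 85.4°.
Waxing ⇒ before full, so θ = 85.4°.

85°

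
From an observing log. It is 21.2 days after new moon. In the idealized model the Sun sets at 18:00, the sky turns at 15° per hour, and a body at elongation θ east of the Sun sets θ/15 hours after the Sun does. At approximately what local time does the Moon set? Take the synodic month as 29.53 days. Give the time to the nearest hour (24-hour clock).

11:00

Phase angle: θ = 360°·(21.2 d)/(29.53 d) = 258.4°.
The Moon trails the Sun by θ/15 = 258.4/15 ≈ 17.23 hours.
18:00 + 17.23 h ≈ 11:14 → 11:00 to the nearest hour.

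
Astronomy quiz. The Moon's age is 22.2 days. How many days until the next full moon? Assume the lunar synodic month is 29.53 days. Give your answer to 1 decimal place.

Full moon is 0.5 of the way through the cycle: age 0.5 × 29.53 = 14.765 d.
This lunation's full moon (14.765 d) has passed, so add one period: 44.295 − 22.2 = 22.095 days.

22.1 days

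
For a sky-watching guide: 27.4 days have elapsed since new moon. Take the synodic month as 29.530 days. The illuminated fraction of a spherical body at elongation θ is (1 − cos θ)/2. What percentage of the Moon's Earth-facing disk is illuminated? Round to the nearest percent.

Phase angle: θ = 360°·(27.4 d)/(29.530 d) = 334.0°.
With cos θ = 0.899, the lit fraction is (1 − 0.899)/2 ≈ 0.050, so 5%.

5%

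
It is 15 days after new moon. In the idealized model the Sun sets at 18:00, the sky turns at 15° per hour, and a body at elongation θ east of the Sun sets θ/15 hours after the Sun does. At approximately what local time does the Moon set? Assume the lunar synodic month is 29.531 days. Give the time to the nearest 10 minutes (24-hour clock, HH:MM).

Phase angle: θ = 360°·(15 d)/(29.531 d) = 182.9°.
Delay after the Sun = 182.9° / (15°/h) ≈ 12.19 h.
18:00 + 12.191 h ≈ 06:11 → 06:10 to the nearest ten minutes.

06:10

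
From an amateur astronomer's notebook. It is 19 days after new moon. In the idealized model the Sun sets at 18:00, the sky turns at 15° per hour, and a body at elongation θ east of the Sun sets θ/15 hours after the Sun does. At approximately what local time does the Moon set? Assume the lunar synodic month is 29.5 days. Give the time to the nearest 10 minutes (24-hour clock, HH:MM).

Elongation θ = 360° × 19/29.5 ≈ 231.9°.
At 15° of sky rotation per hour, 231.9° corresponds to a 15.46 h lag.
18:00 + 15.458 h ≈ 09:27 → 09:30 to the nearest ten minutes.

09:30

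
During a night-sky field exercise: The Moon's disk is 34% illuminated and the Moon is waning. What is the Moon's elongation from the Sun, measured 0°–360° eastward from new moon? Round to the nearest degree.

From f = (1 − cos θ)/2: cos θ = 1 − 2×0.34 = 0.320; arccos → 71.3°.
Waning ⇒ past full, so θ = 360° − 71.3° = 288.7°.

289°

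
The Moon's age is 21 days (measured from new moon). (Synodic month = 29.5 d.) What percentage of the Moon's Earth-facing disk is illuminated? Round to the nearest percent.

62%

Elongation θ = 360° × 21/29.5 ≈ 256.3°.
Illuminated fraction = (1 − cos 256.3°)/2 = (1 − (-0.237))/2 ≈ 0.619, so 62%.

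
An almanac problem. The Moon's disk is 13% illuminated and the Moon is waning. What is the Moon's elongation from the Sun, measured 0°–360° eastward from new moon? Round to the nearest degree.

318°

cos θ = 1 − 2f = 0.740, giving a principal value of 42.3°.
A waning Moon lies in 180°–360°, so θ = 360° − 42.3° = 317.7°.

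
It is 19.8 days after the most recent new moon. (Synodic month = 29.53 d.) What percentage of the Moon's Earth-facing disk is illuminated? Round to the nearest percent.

74%

The Moon has covered 19.8/29.53 of its cycle, so θ ≈ 360° × 19.8/29.53 = 241.4°.
With cos θ = (-0.479), the lit fraction is (1 − (-0.479))/2 ≈ 0.739, so 74%.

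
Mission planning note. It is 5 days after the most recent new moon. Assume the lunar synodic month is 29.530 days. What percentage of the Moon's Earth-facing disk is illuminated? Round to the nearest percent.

Elongation θ = 360° × 5/29.530 ≈ 61.0°.
cos 61.0° = 0.485, so f = (1 − 0.485)/2 = 0.257, so 26%.

26%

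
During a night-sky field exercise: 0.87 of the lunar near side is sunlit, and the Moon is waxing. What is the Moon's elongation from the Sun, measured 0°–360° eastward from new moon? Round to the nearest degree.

138°

cos θ = 1 − 2f = -0.740, giving a principal value of 137.7°.
Waxing ⇒ before full, so θ = 137.7°.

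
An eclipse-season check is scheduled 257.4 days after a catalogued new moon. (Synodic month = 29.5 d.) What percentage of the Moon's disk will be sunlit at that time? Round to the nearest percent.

257.4/29.5 = 8.725 lunations, so 8 complete cycles and 21.40 d into the next.
The Moon has covered 21.40/29.5 of its cycle, so θ ≈ 360° × 21.40/29.5 = 261.2°.
cos 261.2° = (-0.154), so f = (1 − (-0.154))/2 = 0.577, so 58%.

58%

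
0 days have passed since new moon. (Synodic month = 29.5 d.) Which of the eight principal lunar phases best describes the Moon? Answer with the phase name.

θ ≈ 360° × 0/29.5 = 0°, which falls in the new moon sector.

new moon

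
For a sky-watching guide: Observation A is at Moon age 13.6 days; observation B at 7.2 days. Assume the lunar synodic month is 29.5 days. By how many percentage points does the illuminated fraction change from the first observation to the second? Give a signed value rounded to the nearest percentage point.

-50 percentage points

First observation: θ = 360°·13.6/29.5 = 166.0°, so f = 0.985.
Second observation: θ = 87.9°, f = 0.481.
Δf = 0.481 − 0.985 = -0.504, i.e. -50 pp.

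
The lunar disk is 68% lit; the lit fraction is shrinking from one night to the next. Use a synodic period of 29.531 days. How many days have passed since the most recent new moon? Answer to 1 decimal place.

cos θ = 1 − 2f = -0.360, giving a principal value of 111.1°.
Since the Moon is past full (waning), take the reflex angle: θ = 360° − 111.1° = 248.9°.
That fraction of the synodic month is 248.9/360 × 29.531 d ≈ 20.42 d.

20.4 days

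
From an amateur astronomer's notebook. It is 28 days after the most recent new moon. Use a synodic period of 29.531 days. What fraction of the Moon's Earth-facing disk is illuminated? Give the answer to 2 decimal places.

Phase angle: θ = 360°·(28 d)/(29.531 d) = 341.3°.
With cos θ = 0.947, the lit fraction is (1 − 0.947)/2 ≈ 0.026.

0.03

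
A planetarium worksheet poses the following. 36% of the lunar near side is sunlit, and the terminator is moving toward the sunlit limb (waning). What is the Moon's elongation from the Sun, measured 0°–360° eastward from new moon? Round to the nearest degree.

286°

Invert f = (1 − cos θ)/2 to get cos θ = 1 − 2(0.36) = 0.280, hence θ₀ = arccos 0.280 = 73.7°.
Since the Moon is past full (waning), take the reflex angle: θ = 360° − 73.7° = 286.3°.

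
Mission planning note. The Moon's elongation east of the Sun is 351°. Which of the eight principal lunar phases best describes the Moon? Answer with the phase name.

The new moon sector spans roughly -22°–22°; 351° falls inside it.

new moon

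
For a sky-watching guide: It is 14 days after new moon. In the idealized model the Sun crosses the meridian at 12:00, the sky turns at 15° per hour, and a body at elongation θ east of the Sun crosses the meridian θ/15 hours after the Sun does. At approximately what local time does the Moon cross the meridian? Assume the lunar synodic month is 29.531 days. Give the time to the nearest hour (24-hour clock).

The Moon has covered 14/29.531 of its cycle, so θ ≈ 360° × 14/29.531 = 170.7°.
The Moon trails the Sun by θ/15 = 170.7/15 ≈ 11.38 hours.
12:00 + 11.38 h ≈ 23:23 → 23:00 to the nearest hour.

23:00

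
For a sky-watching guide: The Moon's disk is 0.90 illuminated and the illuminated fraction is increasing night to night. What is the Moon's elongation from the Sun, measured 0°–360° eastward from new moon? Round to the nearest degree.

143°

From f = (1 − cos θ)/2: cos θ = 1 − 2×0.90 = -0.800; arccos → 143.1°.
The Moon is waxing (0°–180°), so θ = 143.1° directly.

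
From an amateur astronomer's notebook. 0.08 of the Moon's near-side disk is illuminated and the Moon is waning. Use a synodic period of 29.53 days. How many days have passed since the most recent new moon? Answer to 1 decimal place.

From f = (1 − cos θ)/2: cos θ = 1 − 2×0.08 = 0.840; arccos → 32.9°.
Since the Moon is past full (waning), take the reflex angle: θ = 360° − 32.9° = 327.1°.
Age = 29.53 × 327.1°/360° ≈ 26.83 days.

26.8 days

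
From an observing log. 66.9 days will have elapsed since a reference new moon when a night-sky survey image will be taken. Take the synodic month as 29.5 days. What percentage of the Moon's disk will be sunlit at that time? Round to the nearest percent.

66.9 d spans 2 complete synodic months (2 × 29.5 = 59.00 d) plus 7.90 d.
The Moon has covered 7.90/29.5 of its cycle, so θ ≈ 360° × 7.90/29.5 = 96.4°.
With cos θ = (-0.112), the lit fraction is (1 − (-0.112))/2 ≈ 0.556, so 56%.

56%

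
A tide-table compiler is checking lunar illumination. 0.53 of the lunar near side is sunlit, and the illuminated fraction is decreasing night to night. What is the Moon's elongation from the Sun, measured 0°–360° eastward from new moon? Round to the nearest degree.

Invert f = (1 − cos θ)/2 to get cos θ = 1 − 2(0.53) = -0.060, hence θ₀ = arccos -0.060 = 93.4°.
A waning Moon lies in 180°–360°, so θ = 360° − 93.4° = 266.6°.

267°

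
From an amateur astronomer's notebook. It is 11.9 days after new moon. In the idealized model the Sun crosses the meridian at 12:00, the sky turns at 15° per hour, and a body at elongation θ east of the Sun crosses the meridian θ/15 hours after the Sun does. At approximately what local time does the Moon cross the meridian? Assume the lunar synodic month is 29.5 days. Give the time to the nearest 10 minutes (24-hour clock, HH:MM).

The Moon has covered 11.9/29.5 of its cycle, so θ ≈ 360° × 11.9/29.5 = 145.2°.
At 15° of sky rotation per hour, 145.2° corresponds to a 9.68 h lag.
12:00 + 9.681 h ≈ 21:41 → 21:40 to the nearest ten minutes.

21:40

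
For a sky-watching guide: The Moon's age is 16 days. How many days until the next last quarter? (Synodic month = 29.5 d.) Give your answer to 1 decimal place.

6.1 days

Last quarter occurs at elongation 270°, i.e. at age 29.5 × 270/360 = 22.125 d.
So 6.125 days remain (22.125 − 16).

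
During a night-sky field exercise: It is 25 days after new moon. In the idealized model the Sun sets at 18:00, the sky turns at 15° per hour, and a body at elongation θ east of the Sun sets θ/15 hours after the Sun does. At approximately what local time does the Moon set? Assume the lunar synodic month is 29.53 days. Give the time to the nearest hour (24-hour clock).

The Moon has covered 25/29.53 of its cycle, so θ ≈ 360° × 25/29.53 = 304.8°.
Delay after the Sun = 304.8° / (15°/h) ≈ 20.32 h.
18:00 + 20.32 h ≈ 14:19 → 14:00 to the nearest hour.

14:00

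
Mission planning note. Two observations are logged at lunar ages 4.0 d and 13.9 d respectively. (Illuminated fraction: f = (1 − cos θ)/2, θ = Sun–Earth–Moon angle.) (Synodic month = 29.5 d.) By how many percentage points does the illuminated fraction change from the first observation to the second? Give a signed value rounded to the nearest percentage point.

+82 pp

θ₁ = 360° × 4.0/29.5 = 48.8°, f₁ = (1 − cos θ₁)/2 = 0.171.
θ₂ = 360° × 13.9/29.5 = 169.6°, f₂ = (1 − cos θ₂)/2 = 0.992.
Change = f₂ − f₁ = +0.821 → +82 percentage points.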